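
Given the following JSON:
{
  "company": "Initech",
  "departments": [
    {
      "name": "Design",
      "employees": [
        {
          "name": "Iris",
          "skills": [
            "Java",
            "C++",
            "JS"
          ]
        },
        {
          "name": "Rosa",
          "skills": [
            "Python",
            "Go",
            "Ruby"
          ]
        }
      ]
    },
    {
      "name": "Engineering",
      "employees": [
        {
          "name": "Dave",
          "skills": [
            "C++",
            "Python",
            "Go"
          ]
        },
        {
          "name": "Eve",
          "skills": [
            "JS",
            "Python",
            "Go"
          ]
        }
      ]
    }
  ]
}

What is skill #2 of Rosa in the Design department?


Path: departments[0].employees[1].skills[1]
Value: Go

ANSWER: Go


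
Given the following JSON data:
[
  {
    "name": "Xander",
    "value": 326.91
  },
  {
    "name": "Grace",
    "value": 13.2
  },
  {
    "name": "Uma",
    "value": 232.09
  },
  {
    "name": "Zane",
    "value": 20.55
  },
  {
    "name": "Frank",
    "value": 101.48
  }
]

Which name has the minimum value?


Comparing values:
  Xander: 326.91
  Grace: 13.2
  Uma: 232.09
  Zane: 20.55
  Frank: 101.48
Minimum: Grace (13.2)

ANSWER: Grace


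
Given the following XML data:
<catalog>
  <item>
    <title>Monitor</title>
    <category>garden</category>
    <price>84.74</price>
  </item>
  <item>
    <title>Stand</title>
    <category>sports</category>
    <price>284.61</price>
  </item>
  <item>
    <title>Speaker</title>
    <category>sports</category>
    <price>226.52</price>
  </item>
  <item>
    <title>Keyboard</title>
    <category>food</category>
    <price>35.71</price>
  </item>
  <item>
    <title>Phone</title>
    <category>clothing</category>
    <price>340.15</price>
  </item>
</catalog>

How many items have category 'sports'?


Scanning <item> elements for <category>sports</category>:
  Item 2: Stand -> MATCH
  Item 3: Speaker -> MATCH
Count: 2

ANSWER: 2


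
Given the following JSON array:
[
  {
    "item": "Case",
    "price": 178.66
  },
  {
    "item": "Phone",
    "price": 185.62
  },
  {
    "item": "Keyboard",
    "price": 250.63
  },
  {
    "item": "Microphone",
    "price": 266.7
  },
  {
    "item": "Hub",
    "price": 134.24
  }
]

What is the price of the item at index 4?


Array index 4 -> Hub
price = 134.24

ANSWER: 134.24


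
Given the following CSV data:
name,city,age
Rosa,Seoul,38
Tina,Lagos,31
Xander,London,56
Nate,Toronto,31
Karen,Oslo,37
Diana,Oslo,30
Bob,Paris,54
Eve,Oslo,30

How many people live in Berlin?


Scanning city column for 'Berlin':
Total matches: 0

ANSWER: 0


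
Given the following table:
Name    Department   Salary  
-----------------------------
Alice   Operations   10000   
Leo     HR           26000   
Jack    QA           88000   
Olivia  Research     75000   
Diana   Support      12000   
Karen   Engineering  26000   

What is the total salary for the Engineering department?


Engineering department members:
  Karen: 26000
Total = 26000 = 26000

ANSWER: 26000


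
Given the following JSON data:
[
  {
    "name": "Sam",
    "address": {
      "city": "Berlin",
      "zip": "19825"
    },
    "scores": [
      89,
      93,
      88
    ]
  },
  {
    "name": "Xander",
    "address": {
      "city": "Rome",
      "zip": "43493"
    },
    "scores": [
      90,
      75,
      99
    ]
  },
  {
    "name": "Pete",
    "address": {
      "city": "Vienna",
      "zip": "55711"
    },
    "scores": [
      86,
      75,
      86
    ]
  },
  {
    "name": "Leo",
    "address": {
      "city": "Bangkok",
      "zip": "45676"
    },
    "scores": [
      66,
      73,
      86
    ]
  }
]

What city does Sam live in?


Path: records[0].address.city
Value: Berlin

ANSWER: Berlin


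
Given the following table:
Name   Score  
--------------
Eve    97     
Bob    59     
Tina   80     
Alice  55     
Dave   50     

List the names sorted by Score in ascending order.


Sorting by Score (ascending):
  Dave: 50
  Alice: 55
  Bob: 59
  Tina: 80
  Eve: 97


ANSWER: Dave, Alice, Bob, Tina, Eve


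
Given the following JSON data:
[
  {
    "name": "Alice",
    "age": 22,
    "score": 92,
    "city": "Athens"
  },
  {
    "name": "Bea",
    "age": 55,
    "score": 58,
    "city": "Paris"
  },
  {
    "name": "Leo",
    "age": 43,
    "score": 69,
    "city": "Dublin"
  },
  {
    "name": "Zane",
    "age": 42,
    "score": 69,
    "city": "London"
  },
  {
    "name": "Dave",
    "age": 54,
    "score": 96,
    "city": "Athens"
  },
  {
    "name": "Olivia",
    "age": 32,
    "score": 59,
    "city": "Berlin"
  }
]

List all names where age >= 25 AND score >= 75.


Checking both conditions:
  Alice (age=22, score=92) -> no
  Bea (age=55, score=58) -> no
  Leo (age=43, score=69) -> no
  Zane (age=42, score=69) -> no
  Dave (age=54, score=96) -> YES
  Olivia (age=32, score=59) -> no


ANSWER: Dave


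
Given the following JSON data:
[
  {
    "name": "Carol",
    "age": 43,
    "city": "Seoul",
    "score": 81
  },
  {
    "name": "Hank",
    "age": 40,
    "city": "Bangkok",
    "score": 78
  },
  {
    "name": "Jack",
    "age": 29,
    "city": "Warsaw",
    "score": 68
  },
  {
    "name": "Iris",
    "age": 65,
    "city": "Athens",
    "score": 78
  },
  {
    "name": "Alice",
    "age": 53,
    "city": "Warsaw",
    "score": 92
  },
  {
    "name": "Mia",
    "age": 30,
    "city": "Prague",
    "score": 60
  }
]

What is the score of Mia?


Looking up record where name = Mia
Record index: 5
Field 'score' = 60

ANSWER: 60


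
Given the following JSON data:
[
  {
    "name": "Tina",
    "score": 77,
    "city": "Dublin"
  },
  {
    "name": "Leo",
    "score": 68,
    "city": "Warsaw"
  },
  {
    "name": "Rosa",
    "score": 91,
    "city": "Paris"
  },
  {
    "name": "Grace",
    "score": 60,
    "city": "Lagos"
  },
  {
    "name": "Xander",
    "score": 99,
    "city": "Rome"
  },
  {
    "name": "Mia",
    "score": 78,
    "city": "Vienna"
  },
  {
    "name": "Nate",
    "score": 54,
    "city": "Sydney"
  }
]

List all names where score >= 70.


Filtering records where score >= 70:
  Tina (score=77) -> YES
  Leo (score=68) -> no
  Rosa (score=91) -> YES
  Grace (score=60) -> no
  Xander (score=99) -> YES
  Mia (score=78) -> YES
  Nate (score=54) -> no


ANSWER: Tina, Rosa, Xander, Mia


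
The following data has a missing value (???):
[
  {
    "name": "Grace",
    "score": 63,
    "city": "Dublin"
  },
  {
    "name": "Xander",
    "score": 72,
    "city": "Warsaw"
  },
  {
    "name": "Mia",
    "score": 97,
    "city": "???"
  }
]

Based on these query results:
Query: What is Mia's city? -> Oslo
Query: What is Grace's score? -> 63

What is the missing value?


The missing value is Mia's city
From query: Mia's city = Oslo

ANSWER: Oslo


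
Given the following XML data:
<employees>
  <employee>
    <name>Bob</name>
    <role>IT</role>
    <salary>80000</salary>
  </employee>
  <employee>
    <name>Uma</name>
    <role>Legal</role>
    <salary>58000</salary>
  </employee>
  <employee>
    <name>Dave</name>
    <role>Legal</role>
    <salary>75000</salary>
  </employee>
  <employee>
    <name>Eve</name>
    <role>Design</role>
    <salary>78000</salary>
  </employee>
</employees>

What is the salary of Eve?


Searching for <employee> with <name>Eve</name>
Found at position 4
<salary>78000</salary>

ANSWER: 78000


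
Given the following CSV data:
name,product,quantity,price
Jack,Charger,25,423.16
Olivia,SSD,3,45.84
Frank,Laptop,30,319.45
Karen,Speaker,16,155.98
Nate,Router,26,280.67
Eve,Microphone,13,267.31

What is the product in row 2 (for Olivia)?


Row 2: Olivia
Column 'product' = SSD

ANSWER: SSD


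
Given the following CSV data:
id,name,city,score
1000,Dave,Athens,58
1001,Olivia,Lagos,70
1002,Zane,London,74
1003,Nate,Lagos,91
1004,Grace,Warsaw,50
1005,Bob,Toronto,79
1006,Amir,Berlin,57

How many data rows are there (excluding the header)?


Counting rows (excluding header):
Header: id,name,city,score
Data rows: 7

ANSWER: 7


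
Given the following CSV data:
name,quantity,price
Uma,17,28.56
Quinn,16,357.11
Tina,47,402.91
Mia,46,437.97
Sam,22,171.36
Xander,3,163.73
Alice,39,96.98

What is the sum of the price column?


Values in 'price' column:
  Row 1: 28.56
  Row 2: 357.11
  Row 3: 402.91
  Row 4: 437.97
  Row 5: 171.36
  Row 6: 163.73
  Row 7: 96.98
Sum = 28.56 + 357.11 + 402.91 + 437.97 + 171.36 + 163.73 + 96.98 = 1658.62

ANSWER: 1658.62


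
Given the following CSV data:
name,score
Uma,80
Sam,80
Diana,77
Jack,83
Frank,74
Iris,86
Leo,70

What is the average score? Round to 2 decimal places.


Scores: 80, 80, 77, 83, 74, 86, 70
Sum = 550
Count = 7
Average = 550 / 7 = 78.57

ANSWER: 78.57


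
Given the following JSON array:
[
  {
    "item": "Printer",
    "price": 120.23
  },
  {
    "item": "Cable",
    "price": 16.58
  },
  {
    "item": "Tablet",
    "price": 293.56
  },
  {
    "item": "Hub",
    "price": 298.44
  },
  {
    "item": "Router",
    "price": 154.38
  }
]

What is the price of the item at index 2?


Array index 2 -> Tablet
price = 293.56

ANSWER: 293.56


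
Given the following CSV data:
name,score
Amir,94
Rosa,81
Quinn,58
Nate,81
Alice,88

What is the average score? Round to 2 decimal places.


Scores: 94, 81, 58, 81, 88
Sum = 402
Count = 5
Average = 402 / 5 = 80.40

ANSWER: 80.40


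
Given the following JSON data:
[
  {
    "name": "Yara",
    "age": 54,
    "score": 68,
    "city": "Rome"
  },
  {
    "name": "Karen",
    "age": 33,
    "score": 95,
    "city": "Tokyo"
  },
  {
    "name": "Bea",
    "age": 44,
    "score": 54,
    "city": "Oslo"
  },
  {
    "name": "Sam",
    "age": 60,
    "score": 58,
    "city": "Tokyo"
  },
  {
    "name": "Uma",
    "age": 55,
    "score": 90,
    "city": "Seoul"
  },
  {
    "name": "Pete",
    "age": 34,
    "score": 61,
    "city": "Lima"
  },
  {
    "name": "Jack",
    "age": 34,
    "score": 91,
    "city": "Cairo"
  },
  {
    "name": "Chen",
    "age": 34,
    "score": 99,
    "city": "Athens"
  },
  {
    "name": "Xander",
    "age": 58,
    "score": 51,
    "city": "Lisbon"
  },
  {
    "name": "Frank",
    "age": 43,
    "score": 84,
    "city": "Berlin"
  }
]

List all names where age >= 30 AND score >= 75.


Checking both conditions:
  Yara (age=54, score=68) -> no
  Karen (age=33, score=95) -> YES
  Bea (age=44, score=54) -> no
  Sam (age=60, score=58) -> no
  Uma (age=55, score=90) -> YES
  Pete (age=34, score=61) -> no
  Jack (age=34, score=91) -> YES
  Chen (age=34, score=99) -> YES
  Xander (age=58, score=51) -> no
  Frank (age=43, score=84) -> YES


ANSWER: Karen, Uma, Jack, Chen, Frank


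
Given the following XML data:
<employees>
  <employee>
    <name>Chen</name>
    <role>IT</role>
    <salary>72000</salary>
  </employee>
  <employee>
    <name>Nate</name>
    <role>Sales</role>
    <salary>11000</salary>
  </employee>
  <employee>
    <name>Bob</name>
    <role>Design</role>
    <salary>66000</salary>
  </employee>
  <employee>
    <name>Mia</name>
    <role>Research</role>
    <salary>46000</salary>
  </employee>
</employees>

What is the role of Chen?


Searching for <employee> with <name>Chen</name>
Found at position 1
<role>IT</role>

ANSWER: IT


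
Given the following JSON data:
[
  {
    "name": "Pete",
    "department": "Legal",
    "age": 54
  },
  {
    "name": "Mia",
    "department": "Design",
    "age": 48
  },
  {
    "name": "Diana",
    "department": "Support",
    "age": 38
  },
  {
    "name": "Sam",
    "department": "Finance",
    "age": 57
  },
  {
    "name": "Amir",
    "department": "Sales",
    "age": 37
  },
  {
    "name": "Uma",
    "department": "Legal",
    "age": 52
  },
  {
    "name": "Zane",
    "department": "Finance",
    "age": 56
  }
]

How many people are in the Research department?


Scanning records for department = Research
  No matches found
Count: 0

ANSWER: 0


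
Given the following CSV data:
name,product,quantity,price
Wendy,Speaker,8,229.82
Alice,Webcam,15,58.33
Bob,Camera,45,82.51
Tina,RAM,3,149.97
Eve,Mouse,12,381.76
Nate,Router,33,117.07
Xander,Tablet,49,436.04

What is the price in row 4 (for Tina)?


Row 4: Tina
Column 'price' = 149.97

ANSWER: 149.97


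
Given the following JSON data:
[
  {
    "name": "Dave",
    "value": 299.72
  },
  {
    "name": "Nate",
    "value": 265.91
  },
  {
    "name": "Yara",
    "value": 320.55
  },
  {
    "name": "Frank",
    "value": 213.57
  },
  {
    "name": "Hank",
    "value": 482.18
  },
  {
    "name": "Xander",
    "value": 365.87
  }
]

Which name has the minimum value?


Comparing values:
  Dave: 299.72
  Nate: 265.91
  Yara: 320.55
  Frank: 213.57
  Hank: 482.18
  Xander: 365.87
Minimum: Frank (213.57)

ANSWER: Frank


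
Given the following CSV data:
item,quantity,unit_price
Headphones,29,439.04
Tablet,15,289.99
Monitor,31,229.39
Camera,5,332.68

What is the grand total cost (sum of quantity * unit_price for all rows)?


Computing row totals:
  Headphones: 29 * 439.04 = 12732.16
  Tablet: 15 * 289.99 = 4349.85
  Monitor: 31 * 229.39 = 7111.09
  Camera: 5 * 332.68 = 1663.4
Grand total = 12732.16 + 4349.85 + 7111.09 + 1663.4 = 25856.5

ANSWER: 25856.5


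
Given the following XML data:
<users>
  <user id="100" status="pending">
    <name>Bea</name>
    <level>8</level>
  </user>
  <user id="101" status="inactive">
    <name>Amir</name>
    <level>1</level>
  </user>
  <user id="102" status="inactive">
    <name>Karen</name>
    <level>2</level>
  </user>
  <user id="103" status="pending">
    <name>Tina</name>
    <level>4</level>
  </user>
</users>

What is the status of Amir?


Finding user with name = Amir
user id="101" status="inactive"

ANSWER: inactive


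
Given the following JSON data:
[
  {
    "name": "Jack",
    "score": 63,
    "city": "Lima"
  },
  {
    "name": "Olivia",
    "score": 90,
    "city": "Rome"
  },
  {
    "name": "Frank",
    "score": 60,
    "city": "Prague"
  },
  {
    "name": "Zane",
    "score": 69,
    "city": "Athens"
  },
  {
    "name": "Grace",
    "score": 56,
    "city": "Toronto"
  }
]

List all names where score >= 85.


Filtering records where score >= 85:
  Jack (score=63) -> no
  Olivia (score=90) -> YES
  Frank (score=60) -> no
  Zane (score=69) -> no
  Grace (score=56) -> no


ANSWER: Olivia


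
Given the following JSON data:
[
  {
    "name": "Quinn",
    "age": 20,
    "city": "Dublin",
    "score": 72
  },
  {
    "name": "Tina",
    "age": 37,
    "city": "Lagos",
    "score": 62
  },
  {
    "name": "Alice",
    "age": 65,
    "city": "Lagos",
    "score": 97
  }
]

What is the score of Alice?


Looking up record where name = Alice
Record index: 2
Field 'score' = 97

ANSWER: 97


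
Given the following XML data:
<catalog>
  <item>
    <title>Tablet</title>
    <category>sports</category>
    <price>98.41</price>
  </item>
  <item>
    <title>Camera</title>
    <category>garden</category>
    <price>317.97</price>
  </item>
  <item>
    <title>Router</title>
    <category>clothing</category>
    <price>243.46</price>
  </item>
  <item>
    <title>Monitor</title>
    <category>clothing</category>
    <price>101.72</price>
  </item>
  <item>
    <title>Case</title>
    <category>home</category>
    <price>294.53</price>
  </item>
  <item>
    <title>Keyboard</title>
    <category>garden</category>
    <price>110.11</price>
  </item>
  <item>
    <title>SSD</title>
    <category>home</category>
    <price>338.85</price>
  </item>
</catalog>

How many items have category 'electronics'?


Scanning <item> elements for <category>electronics</category>:
Count: 0

ANSWER: 0


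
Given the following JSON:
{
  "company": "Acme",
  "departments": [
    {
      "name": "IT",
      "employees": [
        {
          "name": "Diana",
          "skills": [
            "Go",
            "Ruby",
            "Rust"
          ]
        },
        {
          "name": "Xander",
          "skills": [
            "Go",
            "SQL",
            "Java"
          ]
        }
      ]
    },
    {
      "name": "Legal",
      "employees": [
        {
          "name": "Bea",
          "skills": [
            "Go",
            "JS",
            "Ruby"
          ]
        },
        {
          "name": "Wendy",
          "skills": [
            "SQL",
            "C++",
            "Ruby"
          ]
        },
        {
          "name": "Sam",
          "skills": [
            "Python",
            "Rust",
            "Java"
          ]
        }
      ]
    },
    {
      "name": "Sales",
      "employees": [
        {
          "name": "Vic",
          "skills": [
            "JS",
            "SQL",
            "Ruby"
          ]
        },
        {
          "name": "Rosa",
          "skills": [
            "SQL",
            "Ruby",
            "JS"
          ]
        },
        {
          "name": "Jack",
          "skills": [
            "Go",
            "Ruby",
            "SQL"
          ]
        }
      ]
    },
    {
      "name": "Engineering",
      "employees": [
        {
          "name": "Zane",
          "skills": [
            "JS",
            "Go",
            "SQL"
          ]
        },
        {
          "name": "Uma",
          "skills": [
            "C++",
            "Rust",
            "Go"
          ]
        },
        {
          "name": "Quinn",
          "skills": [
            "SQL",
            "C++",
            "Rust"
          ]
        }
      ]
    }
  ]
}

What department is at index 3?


Path: departments[3].name
Value: Engineering

ANSWER: Engineering


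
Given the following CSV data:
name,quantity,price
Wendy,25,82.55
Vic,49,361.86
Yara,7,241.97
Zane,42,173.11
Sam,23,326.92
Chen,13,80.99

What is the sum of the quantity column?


Values in 'quantity' column:
  Row 1: 25
  Row 2: 49
  Row 3: 7
  Row 4: 42
  Row 5: 23
  Row 6: 13
Sum = 25 + 49 + 7 + 42 + 23 + 13 = 159

ANSWER: 159


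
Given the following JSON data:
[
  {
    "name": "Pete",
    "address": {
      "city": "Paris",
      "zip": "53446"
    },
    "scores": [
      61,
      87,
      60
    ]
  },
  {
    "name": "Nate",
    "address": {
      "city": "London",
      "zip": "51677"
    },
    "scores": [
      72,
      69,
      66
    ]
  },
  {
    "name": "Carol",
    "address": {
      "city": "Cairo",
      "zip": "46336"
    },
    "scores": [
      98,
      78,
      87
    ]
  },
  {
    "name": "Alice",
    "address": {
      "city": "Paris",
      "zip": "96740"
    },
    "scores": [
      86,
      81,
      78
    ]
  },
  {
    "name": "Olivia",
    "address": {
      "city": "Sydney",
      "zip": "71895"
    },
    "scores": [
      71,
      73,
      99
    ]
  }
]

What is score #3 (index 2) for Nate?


Path: records[1].scores[2]
Value: 66

ANSWER: 66


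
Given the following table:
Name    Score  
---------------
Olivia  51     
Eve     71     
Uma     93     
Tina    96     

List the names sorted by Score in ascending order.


Sorting by Score (ascending):
  Olivia: 51
  Eve: 71
  Uma: 93
  Tina: 96


ANSWER: Olivia, Eve, Uma, Tina


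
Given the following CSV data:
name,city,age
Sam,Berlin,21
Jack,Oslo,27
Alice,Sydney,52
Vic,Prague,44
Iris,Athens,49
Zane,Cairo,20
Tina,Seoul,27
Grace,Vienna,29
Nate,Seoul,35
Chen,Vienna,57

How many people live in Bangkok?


Scanning city column for 'Bangkok':
Total matches: 0

ANSWER: 0


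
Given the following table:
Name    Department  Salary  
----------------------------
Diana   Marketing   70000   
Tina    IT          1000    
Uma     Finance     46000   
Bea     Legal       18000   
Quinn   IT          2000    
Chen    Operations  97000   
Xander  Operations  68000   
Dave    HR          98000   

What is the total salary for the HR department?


HR department members:
  Dave: 98000
Total = 98000 = 98000

ANSWER: 98000


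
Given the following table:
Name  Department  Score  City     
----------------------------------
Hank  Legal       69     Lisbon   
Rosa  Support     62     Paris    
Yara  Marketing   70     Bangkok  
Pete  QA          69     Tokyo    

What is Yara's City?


Row 3: Yara
City = Bangkok

ANSWER: Bangkok


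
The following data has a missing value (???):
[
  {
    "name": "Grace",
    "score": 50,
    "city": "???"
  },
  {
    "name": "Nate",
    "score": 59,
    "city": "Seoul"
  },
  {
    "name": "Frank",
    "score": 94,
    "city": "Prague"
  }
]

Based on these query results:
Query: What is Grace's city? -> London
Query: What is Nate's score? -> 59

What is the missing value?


The missing value is Grace's city
From query: Grace's city = London

ANSWER: London


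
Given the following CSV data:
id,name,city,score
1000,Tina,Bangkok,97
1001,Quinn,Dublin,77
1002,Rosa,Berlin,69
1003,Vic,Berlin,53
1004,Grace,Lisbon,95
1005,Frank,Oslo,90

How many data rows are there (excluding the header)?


Counting rows (excluding header):
Header: id,name,city,score
Data rows: 6

ANSWER: 6


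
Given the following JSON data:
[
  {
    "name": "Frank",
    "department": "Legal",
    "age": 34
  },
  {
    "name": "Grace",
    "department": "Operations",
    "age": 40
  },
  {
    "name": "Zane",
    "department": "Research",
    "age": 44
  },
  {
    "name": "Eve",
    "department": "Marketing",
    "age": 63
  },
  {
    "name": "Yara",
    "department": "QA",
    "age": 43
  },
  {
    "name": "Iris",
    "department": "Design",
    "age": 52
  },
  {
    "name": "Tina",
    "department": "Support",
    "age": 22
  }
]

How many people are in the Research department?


Scanning records for department = Research
  Record 2: Zane
Count: 1

ANSWER: 1


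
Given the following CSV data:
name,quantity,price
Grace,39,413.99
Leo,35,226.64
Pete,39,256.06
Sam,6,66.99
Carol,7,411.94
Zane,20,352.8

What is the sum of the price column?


Values in 'price' column:
  Row 1: 413.99
  Row 2: 226.64
  Row 3: 256.06
  Row 4: 66.99
  Row 5: 411.94
  Row 6: 352.8
Sum = 413.99 + 226.64 + 256.06 + 66.99 + 411.94 + 352.8 = 1728.42

ANSWER: 1728.42


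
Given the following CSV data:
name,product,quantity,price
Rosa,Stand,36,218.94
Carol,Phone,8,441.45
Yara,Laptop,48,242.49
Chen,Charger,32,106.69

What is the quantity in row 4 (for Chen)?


Row 4: Chen
Column 'quantity' = 32

ANSWER: 32


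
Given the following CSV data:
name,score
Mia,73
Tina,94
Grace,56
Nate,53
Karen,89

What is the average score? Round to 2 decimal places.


Scores: 73, 94, 56, 53, 89
Sum = 365
Count = 5
Average = 365 / 5 = 73.00

ANSWER: 73.00


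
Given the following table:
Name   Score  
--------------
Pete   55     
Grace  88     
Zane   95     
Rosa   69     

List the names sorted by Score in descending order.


Sorting by Score (descending):
  Zane: 95
  Grace: 88
  Rosa: 69
  Pete: 55


ANSWER: Zane, Grace, Rosa, Pete


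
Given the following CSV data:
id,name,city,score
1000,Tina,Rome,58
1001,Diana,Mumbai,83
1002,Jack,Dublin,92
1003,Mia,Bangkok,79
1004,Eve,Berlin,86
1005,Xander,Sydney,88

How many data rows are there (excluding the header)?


Counting rows (excluding header):
Header: id,name,city,score
Data rows: 6

ANSWER: 6


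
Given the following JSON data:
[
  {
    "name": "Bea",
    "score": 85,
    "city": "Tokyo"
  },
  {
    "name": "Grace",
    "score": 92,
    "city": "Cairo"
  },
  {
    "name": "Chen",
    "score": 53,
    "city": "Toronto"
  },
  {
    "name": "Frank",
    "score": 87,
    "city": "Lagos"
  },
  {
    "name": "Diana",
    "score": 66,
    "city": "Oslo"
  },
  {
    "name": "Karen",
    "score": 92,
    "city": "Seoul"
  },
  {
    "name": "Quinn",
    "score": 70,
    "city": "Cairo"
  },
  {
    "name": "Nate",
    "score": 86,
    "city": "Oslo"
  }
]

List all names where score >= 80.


Filtering records where score >= 80:
  Bea (score=85) -> YES
  Grace (score=92) -> YES
  Chen (score=53) -> no
  Frank (score=87) -> YES
  Diana (score=66) -> no
  Karen (score=92) -> YES
  Quinn (score=70) -> no
  Nate (score=86) -> YES


ANSWER: Bea, Grace, Frank, Karen, Nate


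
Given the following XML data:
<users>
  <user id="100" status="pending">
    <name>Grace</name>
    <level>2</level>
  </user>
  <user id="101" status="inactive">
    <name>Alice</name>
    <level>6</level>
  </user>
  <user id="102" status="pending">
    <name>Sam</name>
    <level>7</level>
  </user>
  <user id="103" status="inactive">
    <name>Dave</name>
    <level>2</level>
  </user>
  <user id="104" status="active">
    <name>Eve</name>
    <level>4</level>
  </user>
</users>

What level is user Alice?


Finding user: Alice
<level>6</level>

ANSWER: 6


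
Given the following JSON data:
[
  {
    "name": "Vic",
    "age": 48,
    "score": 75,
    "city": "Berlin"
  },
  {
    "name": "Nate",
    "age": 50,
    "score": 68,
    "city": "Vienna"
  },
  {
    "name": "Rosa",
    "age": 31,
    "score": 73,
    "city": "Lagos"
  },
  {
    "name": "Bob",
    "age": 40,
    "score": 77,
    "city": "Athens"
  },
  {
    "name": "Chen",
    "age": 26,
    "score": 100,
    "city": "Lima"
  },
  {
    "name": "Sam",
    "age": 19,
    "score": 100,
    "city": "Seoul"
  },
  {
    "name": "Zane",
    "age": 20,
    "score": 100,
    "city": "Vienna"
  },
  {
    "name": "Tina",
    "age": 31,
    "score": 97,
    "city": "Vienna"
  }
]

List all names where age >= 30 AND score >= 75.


Checking both conditions:
  Vic (age=48, score=75) -> YES
  Nate (age=50, score=68) -> no
  Rosa (age=31, score=73) -> no
  Bob (age=40, score=77) -> YES
  Chen (age=26, score=100) -> no
  Sam (age=19, score=100) -> no
  Zane (age=20, score=100) -> no
  Tina (age=31, score=97) -> YES


ANSWER: Vic, Bob, Tina


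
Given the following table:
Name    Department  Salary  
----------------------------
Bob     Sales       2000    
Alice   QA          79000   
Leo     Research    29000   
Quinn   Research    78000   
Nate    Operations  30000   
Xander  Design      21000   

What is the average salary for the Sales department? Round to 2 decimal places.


Sales department members:
  Bob: 2000
Sum = 2000
Count = 1
Average = 2000 / 1 = 2000.00

ANSWER: 2000.00


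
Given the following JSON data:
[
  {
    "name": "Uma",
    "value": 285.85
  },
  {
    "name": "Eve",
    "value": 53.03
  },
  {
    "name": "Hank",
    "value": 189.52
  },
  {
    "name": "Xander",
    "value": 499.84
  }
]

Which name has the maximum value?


Comparing values:
  Uma: 285.85
  Eve: 53.03
  Hank: 189.52
  Xander: 499.84
Maximum: Xander (499.84)

ANSWER: Xander


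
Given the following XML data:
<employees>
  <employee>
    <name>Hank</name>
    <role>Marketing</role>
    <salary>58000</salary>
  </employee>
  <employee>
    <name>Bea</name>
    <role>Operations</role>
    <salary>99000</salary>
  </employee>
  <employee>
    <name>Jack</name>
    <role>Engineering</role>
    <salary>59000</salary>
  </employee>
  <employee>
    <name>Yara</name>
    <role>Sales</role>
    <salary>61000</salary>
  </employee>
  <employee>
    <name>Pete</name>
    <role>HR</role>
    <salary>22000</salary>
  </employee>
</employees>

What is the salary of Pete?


Searching for <employee> with <name>Pete</name>
Found at position 5
<salary>22000</salary>

ANSWER: 22000


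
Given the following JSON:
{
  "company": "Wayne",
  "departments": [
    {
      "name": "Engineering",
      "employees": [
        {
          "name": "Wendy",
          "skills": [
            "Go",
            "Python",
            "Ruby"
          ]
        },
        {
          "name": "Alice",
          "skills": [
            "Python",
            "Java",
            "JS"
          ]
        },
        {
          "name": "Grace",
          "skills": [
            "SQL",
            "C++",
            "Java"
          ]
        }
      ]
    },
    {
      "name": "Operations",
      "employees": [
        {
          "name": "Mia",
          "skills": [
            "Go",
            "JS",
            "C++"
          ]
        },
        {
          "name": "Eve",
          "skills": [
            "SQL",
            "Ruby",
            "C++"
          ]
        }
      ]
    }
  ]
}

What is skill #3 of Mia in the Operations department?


Path: departments[1].employees[0].skills[2]
Value: C++

ANSWER: C++


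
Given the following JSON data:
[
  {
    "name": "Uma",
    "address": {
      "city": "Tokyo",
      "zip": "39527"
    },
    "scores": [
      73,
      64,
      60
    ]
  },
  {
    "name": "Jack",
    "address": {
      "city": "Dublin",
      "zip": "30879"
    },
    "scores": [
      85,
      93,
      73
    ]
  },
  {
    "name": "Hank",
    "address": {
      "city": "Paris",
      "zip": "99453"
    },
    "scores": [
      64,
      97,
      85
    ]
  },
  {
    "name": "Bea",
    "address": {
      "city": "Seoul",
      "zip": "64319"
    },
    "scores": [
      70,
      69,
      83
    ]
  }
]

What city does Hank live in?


Path: records[2].address.city
Value: Paris

ANSWER: Paris


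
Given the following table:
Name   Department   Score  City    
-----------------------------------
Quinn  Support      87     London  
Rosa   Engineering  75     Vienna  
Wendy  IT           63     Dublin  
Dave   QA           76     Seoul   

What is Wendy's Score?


Row 3: Wendy
Score = 63

ANSWER: 63


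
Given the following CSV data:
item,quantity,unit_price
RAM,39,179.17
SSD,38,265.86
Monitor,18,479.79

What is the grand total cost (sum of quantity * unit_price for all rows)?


Computing row totals:
  RAM: 39 * 179.17 = 6987.63
  SSD: 38 * 265.86 = 10102.68
  Monitor: 18 * 479.79 = 8636.22
Grand total = 6987.63 + 10102.68 + 8636.22 = 25726.53

ANSWER: 25726.53


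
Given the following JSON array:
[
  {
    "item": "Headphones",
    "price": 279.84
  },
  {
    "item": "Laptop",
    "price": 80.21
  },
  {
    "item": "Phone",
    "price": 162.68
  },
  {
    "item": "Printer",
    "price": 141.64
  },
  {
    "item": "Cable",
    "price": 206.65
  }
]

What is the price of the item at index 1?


Array index 1 -> Laptop
price = 80.21

ANSWER: 80.21


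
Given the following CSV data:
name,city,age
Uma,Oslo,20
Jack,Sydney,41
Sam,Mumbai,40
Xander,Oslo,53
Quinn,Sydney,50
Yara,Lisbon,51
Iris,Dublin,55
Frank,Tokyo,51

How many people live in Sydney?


Scanning city column for 'Sydney':
  Row 2: Jack -> MATCH
  Row 5: Quinn -> MATCH
Total matches: 2

ANSWER: 2


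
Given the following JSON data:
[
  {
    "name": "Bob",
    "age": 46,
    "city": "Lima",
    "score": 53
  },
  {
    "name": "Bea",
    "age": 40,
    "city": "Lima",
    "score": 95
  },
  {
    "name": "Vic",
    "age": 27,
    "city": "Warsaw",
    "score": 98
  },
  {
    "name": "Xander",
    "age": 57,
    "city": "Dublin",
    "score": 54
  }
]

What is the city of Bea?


Looking up record where name = Bea
Record index: 1
Field 'city' = Lima

ANSWER: Lima


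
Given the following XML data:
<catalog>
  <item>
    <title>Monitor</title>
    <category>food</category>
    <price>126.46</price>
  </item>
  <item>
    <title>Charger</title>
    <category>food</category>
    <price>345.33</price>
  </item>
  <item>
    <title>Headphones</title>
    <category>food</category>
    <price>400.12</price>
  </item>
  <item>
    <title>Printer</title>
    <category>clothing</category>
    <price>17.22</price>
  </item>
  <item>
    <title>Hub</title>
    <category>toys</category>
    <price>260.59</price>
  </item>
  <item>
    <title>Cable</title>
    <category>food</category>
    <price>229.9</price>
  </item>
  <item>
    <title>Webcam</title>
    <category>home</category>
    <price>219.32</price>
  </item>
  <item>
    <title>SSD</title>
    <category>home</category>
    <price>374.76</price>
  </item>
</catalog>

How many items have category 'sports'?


Scanning <item> elements for <category>sports</category>:
Count: 0

ANSWER: 0


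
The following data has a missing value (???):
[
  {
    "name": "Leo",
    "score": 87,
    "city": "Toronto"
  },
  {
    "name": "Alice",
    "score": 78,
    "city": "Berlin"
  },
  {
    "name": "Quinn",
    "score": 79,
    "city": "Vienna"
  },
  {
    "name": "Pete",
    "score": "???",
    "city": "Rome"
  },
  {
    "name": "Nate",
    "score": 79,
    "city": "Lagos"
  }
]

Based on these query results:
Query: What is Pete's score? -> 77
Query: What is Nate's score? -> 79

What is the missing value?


The missing value is Pete's score
From query: Pete's score = 77

ANSWER: 77


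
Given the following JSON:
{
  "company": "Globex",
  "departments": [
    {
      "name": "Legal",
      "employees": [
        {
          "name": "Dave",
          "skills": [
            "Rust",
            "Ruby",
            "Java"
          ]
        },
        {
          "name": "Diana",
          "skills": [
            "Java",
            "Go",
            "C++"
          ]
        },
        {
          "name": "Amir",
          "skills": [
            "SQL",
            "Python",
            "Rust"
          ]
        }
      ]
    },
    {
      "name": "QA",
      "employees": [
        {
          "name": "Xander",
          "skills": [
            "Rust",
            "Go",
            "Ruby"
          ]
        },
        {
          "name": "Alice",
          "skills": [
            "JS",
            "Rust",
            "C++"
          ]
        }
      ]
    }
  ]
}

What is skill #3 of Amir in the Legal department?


Path: departments[0].employees[2].skills[2]
Value: Rust

ANSWER: Rust


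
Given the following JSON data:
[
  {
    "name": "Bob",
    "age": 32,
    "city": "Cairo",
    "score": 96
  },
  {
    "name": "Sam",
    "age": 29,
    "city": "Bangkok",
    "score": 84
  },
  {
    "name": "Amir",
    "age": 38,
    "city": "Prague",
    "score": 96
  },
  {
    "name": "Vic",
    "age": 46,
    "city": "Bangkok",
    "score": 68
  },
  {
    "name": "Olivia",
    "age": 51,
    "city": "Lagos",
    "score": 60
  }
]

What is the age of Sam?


Looking up record where name = Sam
Record index: 1
Field 'age' = 29

ANSWER: 29


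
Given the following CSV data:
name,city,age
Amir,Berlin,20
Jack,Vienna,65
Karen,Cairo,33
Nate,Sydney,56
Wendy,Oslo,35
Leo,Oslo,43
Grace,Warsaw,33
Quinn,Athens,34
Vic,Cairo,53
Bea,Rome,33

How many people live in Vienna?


Scanning city column for 'Vienna':
  Row 2: Jack -> MATCH
Total matches: 1

ANSWER: 1


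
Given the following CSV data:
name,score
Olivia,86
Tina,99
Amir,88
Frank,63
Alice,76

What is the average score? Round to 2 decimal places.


Scores: 86, 99, 88, 63, 76
Sum = 412
Count = 5
Average = 412 / 5 = 82.40

ANSWER: 82.40


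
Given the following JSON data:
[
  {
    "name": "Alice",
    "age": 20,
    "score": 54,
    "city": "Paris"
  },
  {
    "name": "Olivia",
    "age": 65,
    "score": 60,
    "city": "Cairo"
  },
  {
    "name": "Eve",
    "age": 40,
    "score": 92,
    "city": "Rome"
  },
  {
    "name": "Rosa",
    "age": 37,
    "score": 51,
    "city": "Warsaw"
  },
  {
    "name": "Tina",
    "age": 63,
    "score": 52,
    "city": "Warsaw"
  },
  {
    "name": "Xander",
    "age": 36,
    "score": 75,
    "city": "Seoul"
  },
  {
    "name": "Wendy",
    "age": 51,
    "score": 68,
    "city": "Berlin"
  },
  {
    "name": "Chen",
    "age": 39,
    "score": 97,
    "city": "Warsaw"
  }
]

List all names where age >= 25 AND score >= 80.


Checking both conditions:
  Alice (age=20, score=54) -> no
  Olivia (age=65, score=60) -> no
  Eve (age=40, score=92) -> YES
  Rosa (age=37, score=51) -> no
  Tina (age=63, score=52) -> no
  Xander (age=36, score=75) -> no
  Wendy (age=51, score=68) -> no
  Chen (age=39, score=97) -> YES


ANSWER: Eve, Chen


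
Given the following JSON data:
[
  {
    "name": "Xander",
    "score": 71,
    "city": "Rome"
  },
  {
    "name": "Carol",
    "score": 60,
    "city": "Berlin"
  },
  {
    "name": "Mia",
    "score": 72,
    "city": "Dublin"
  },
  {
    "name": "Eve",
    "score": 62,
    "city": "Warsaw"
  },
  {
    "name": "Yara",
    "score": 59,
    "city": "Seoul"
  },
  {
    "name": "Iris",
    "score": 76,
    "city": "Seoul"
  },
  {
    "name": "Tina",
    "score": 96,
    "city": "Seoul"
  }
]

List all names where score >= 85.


Filtering records where score >= 85:
  Xander (score=71) -> no
  Carol (score=60) -> no
  Mia (score=72) -> no
  Eve (score=62) -> no
  Yara (score=59) -> no
  Iris (score=76) -> no
  Tina (score=96) -> YES


ANSWER: Tina


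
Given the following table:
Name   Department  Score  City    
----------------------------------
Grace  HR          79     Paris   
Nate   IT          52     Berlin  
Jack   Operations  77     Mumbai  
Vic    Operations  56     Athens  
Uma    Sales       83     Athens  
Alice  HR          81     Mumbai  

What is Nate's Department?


Row 2: Nate
Department = IT

ANSWER: IT


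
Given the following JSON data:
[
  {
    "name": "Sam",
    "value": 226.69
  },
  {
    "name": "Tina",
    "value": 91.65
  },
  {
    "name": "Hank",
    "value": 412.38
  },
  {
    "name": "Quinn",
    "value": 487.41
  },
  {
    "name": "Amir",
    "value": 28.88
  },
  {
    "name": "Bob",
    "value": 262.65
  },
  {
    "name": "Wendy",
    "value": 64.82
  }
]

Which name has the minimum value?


Comparing values:
  Sam: 226.69
  Tina: 91.65
  Hank: 412.38
  Quinn: 487.41
  Amir: 28.88
  Bob: 262.65
  Wendy: 64.82
Minimum: Amir (28.88)

ANSWER: Amir


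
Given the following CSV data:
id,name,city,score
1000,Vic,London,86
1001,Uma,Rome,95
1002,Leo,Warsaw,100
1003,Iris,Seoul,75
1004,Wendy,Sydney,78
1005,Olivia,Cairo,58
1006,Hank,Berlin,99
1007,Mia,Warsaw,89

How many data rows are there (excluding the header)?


Counting rows (excluding header):
Header: id,name,city,score
Data rows: 8

ANSWER: 8


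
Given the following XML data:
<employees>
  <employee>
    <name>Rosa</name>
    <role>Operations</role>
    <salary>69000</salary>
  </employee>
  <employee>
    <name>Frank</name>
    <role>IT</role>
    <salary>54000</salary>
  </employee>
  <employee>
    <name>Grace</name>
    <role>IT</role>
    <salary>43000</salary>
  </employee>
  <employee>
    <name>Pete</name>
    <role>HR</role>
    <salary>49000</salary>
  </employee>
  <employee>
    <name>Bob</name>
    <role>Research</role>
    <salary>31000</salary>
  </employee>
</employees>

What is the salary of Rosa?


Searching for <employee> with <name>Rosa</name>
Found at position 1
<salary>69000</salary>

ANSWER: 69000


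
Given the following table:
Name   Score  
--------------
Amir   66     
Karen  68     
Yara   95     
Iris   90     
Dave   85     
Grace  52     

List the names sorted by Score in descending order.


Sorting by Score (descending):
  Yara: 95
  Iris: 90
  Dave: 85
  Karen: 68
  Amir: 66
  Grace: 52


ANSWER: Yara, Iris, Dave, Karen, Amir, Grace


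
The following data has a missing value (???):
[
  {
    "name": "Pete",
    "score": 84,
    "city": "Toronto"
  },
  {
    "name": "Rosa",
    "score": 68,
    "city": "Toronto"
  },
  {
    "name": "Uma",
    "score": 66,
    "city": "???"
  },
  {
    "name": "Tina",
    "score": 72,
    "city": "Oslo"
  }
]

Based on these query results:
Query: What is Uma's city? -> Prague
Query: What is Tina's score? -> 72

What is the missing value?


The missing value is Uma's city
From query: Uma's city = Prague

ANSWER: Prague


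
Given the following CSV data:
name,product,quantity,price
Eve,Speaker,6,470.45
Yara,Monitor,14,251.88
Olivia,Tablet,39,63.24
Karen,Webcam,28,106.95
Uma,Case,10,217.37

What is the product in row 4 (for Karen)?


Row 4: Karen
Column 'product' = Webcam

ANSWER: Webcam


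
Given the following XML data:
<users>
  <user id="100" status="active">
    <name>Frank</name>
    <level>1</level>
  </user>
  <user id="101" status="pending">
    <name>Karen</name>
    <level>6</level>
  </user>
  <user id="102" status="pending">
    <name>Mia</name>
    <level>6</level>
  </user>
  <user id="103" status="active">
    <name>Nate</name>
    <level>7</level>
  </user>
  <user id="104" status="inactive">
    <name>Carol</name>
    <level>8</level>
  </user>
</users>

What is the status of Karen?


Finding user with name = Karen
user id="101" status="pending"

ANSWER: pending
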